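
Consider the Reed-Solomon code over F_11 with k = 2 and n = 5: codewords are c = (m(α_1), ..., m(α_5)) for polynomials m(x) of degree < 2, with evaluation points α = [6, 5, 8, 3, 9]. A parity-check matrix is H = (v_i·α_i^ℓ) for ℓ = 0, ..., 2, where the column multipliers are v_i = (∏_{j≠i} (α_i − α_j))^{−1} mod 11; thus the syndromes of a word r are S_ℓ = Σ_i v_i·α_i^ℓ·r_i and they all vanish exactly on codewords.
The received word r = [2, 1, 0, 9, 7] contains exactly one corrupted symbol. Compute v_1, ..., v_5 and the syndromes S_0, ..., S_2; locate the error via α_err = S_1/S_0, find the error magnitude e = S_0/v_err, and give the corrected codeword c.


S = (7, 9, 10), error at position 1, error magnitude e = 5, c = [8, 1, 0, 9, 7].

Step 1: column multipliers v_i = (∏_{j≠i}(α_i − α_j))^{−1} mod 11.
  i = 1 (α = 6): (6−5)(6−8)(6−3)(6−9) = 1·(−2)·3·(−3) = 18 ≡ 7, so v_1 = 7^{−1} = 8 (mod 11).
  i = 2 (α = 5): (5−6)(5−8)(5−3)(5−9) = (−1)·(−3)·2·(−4) = −24 ≡ 9, so v_2 = 9^{−1} = 5 (mod 11).
  i = 3 (α = 8): (8−6)(8−5)(8−3)(8−9) = 2·3·5·(−1) = −30 ≡ 3, so v_3 = 3^{−1} = 4 (mod 11).
  i = 4 (α = 3): (3−6)(3−5)(3−8)(3−9) = (−3)·(−2)·(−5)·(−6) = 180 ≡ 4, so v_4 = 4^{−1} = 3 (mod 11).
  i = 5 (α = 9): (9−6)(9−5)(9−8)(9−3) = 3·4·1·6 = 72 ≡ 6, so v_5 = 6^{−1} = 2 (mod 11).
  v = [8, 5, 4, 3, 2].
Step 2: syndromes of r = [2, 1, 0, 9, 7] (all sums mod 11).
  S_0 = Σ v_i r_i = 8·2 + 5·1 + 4·0 + 3·9 + 2·7 = 62 ≡ 7.
  S_1 = Σ v_i α_i r_i = 8·6·2 + 5·5·1 + 4·8·0 + 3·3·9 + 2·9·7 = 328 ≡ 9.
  α_i^2 mod 11 = [3, 3, 9, 9, 4].
  S_2 = Σ v_i α_i^2 r_i = 8·3·2 + 5·3·1 + 4·9·0 + 3·9·9 + 2·4·7 = 362 ≡ 10.
  S = (7, 9, 10) ≠ 0, so r is not a codeword (an error is present).
Step 3: locate the error. For a single error e at position i, S_ℓ = v_i·e·α_i^ℓ, so α_err = S_1/S_0.
  S_0^{−1} = 7^{−1} = 8 (mod 11), so α_err = 9·8 = 72 ≡ 6 = α_1. Error position i = 1.
  Consistency check: S_2/S_1 = 10·5 = 50 ≡ 6 = α_err ✓ (single-error assumption holds).
Step 4: error magnitude e = S_0/v_1 = S_0·∏_{j≠1}(α_1 − α_j) = 7·7 = 49 ≡ 5 (mod 11).
Step 5: correct position 1: c_1 = r_1 − e = 2 − 5 ≡ 8 (mod 11). Hence c = [8, 1, 0, 9, 7].
  Check: interpolating c through the α_i gives m(x) = 10 + 7·x (degree < 2) with m(α_i) = c_i for every i, so c is indeed a codeword.


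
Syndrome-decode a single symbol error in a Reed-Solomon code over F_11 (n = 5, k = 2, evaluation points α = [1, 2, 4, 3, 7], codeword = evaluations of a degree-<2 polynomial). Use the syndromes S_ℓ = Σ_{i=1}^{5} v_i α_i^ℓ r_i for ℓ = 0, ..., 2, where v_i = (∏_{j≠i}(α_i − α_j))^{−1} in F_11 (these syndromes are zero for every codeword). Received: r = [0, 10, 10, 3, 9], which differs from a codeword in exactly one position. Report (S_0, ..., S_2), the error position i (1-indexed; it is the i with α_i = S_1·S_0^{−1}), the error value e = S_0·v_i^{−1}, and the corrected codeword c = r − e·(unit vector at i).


S = (3, 6, 1), error at position 2, error magnitude e = 3, c = [0, 7, 10, 3, 9].

Step 1: column multipliers v_i = (∏_{j≠i}(α_i − α_j))^{−1} mod 11.
  i = 1 (α = 1): (1−2)(1−4)(1−3)(1−7) = (−1)·(−3)·(−2)·(−6) = 36 ≡ 3, so v_1 = 3^{−1} = 4 (mod 11).
  i = 2 (α = 2): (2−1)(2−4)(2−3)(2−7) = 1·(−2)·(−1)·(−5) = −10 ≡ 1, so v_2 = 1^{−1} = 1 (mod 11).
  i = 3 (α = 4): (4−1)(4−2)(4−3)(4−7) = 3·2·1·(−3) = −18 ≡ 4, so v_3 = 4^{−1} = 3 (mod 11).
  i = 4 (α = 3): (3−1)(3−2)(3−4)(3−7) = 2·1·(−1)·(−4) = 8 ≡ 8, so v_4 = 8^{−1} = 7 (mod 11).
  i = 5 (α = 7): (7−1)(7−2)(7−4)(7−3) = 6·5·3·4 = 360 ≡ 8, so v_5 = 8^{−1} = 7 (mod 11).
  v = [4, 1, 3, 7, 7].
Step 2: syndromes of r = [0, 10, 10, 3, 9] (all sums mod 11).
  S_0 = Σ v_i r_i = 4·0 + 1·10 + 3·10 + 7·3 + 7·9 = 124 ≡ 3.
  S_1 = Σ v_i α_i r_i = 4·1·0 + 1·2·10 + 3·4·10 + 7·3·3 + 7·7·9 = 644 ≡ 6.
  α_i^2 mod 11 = [1, 4, 5, 9, 5].
  S_2 = Σ v_i α_i^2 r_i = 4·1·0 + 1·4·10 + 3·5·10 + 7·9·3 + 7·5·9 = 694 ≡ 1.
  S = (3, 6, 1) ≠ 0, so r is not a codeword (an error is present).
Step 3: locate the error. For a single error e at position i, S_ℓ = v_i·e·α_i^ℓ, so α_err = S_1/S_0.
  S_0^{−1} = 3^{−1} = 4 (mod 11), so α_err = 6·4 = 24 ≡ 2 = α_2. Error position i = 2.
  Consistency check: S_2/S_1 = 1·2 = 2 ≡ 2 = α_err ✓ (single-error assumption holds).
Step 4: error magnitude e = S_0/v_2 = S_0·∏_{j≠2}(α_2 − α_j) = 3·1 = 3 ≡ 3 (mod 11).
Step 5: correct position 2: c_2 = r_2 − e = 10 − 3 ≡ 7 (mod 11). Hence c = [0, 7, 10, 3, 9].
  Check: interpolating c through the α_i gives m(x) = 4 + 7·x (degree < 2) with m(α_i) = c_i for every i, so c is indeed a codeword.


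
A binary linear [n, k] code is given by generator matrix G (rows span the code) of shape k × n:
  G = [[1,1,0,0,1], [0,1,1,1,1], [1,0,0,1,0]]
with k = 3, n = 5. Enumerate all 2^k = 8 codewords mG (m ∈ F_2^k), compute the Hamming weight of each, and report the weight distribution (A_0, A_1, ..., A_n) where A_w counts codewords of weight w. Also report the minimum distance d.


Weight distribution: A_0 = 1, A_1 = 1, A_2 = 1, A_3 = 3, A_4 = 2. Minimum distance d = 1.

Enumerate all 2^3 = 8 messages m ∈ F_2^3.
For each, compute codeword c = mG in F_2^5, then tally its weight.
  m = 000 → c = 00000, weight = 0.
  m = 100 → c = 11001, weight = 3.
  m = 010 → c = 01111, weight = 4.
  m = 110 → c = 10110, weight = 3.
  m = 001 → c = 10010, weight = 2.
  m = 101 → c = 01011, weight = 3.
  m = 011 → c = 11101, weight = 4.
  m = 111 → c = 00100, weight = 1.
Tally weights:
  weight 0: 1 codewords.
  weight 1: 1 codewords.
  weight 2: 1 codewords.
  weight 3: 3 codewords.
  weight 4: 2 codewords.
Minimum distance d = smallest w > 0 with A_w > 0 = 1.
Sanity: Σ A_w = 8 = 2^3 = 8 ✓.


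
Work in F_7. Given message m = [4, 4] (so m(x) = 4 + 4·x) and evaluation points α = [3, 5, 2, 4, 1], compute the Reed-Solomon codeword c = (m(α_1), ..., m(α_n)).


c = [2, 3, 5, 6, 1]

Message polynomial: m(x) = 4 + 4·x (mod 7).
For each evaluation point α_i, compute m(α_i) mod 7:
  α_1 = 3: Horner steps 4 → 2, so m(3) = 2.
  α_2 = 5: Horner steps 4 → 3, so m(5) = 3.
  α_3 = 2: Horner steps 4 → 5, so m(2) = 5.
  α_4 = 4: Horner steps 4 → 6, so m(4) = 6.
  α_5 = 1: Horner steps 4 → 1, so m(1) = 1.
Codeword c = [2, 3, 5, 6, 1] ∈ F_7^5.


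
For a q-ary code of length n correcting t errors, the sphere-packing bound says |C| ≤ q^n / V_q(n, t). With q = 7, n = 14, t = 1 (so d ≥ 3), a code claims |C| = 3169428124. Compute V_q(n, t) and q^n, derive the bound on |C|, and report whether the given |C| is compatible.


V_q(n, t) = 85, q^n = 678223072849, Hamming bound = 7979094974, |C| = 3169428124 ≤ bound (satisfied).

Step 1: Compute V_q(n, t) = Σ_{j=0}^1 C(n, j) (q−1)^j.
  j = 0: C(14,0)·(6)^0 = 1·1 = 1.
  j = 1: C(14,1)·(6)^1 = 14·6 = 84.
  V_q(n, t) = 1 + 84 = 85.
Step 2: q^n = 7^14 = 678223072849.
Step 3: Hamming bound ⌊q^n / V_q(n,t)⌋ = ⌊678223072849/85⌋ = 7979094974.
Step 4: Compare |C| = 3169428124 to 7979094974: satisfied.
The claimed |C| lies below the Hamming bound.


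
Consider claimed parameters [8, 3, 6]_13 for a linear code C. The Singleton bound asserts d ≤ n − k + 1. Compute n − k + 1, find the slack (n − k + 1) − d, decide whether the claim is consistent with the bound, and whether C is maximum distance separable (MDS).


Singleton RHS = n − k + 1 = 6, slack = 0, bound satisfied, MDS.

Singleton bound: d ≤ n − k + 1.
Here n = 8, k = 3, so n − k + 1 = 6.
Given d = 6, check d ≤ 6: YES.
Slack = (n − k + 1) − d = 0.
The code is MDS (slack = 0).
Description: the claimed parameters are [8, 3, 6]_13; such a code would be MDS (meets Singleton bound).


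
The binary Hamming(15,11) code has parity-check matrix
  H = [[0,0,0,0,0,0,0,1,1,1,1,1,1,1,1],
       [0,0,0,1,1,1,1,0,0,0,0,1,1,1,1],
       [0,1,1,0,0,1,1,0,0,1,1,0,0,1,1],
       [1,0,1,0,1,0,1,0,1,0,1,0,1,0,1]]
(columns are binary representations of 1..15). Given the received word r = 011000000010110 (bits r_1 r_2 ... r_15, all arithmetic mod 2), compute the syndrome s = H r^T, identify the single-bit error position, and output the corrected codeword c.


s = (1, 0, 0, 1)^T, error position = 9, corrected codeword c = 011000001010110

Compute s = H r^T mod 2 one row at a time:
  s_1 = 0 + 0 + 0 + 1 + 0 + 1 + 1 + 0 = 3 ≡ 1 (mod 2).
  s_2 = 0 + 0 + 0 + 0 + 0 + 1 + 1 + 0 = 2 ≡ 0 (mod 2).
  s_3 = 1 + 1 + 0 + 0 + 0 + 1 + 1 + 0 = 4 ≡ 0 (mod 2).
  s_4 = 0 + 1 + 0 + 0 + 0 + 1 + 1 + 0 = 3 ≡ 1 (mod 2).
s = (1, 0, 0, 1)^T — this equals column 9 of H (binary 1001), so error is at position 9.
Correct: flip bit 9 of r = 011000000010110 to get c = 011000001010110.


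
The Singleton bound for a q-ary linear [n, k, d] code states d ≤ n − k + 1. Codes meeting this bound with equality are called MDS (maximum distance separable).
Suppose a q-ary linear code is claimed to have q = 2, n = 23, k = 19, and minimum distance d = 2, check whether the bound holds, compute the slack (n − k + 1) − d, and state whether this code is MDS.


Singleton RHS = n − k + 1 = 5, slack = 3, bound satisfied, not MDS.

Singleton bound: d ≤ n − k + 1.
Here n = 23, k = 19, so n − k + 1 = 5.
Given d = 2, check d ≤ 5: YES.
Slack = (n − k + 1) − d = 3.
The code is NOT MDS (slack = 3 > 0).
Description: the claimed parameters are [23, 19, 2]_2; such a code would be non-MDS.


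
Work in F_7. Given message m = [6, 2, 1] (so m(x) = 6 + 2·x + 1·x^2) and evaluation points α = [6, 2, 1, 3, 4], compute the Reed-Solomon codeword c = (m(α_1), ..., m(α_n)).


c = [5, 0, 2, 0, 2]

Message polynomial: m(x) = 6 + 2·x + 1·x^2 (mod 7).
For each evaluation point α_i, compute m(α_i) mod 7:
  α_1 = 6: Horner steps 1 → 1 → 5, so m(6) = 5.
  α_2 = 2: Horner steps 1 → 4 → 0, so m(2) = 0.
  α_3 = 1: Horner steps 1 → 3 → 2, so m(1) = 2.
  α_4 = 3: Horner steps 1 → 5 → 0, so m(3) = 0.
  α_5 = 4: Horner steps 1 → 6 → 2, so m(4) = 2.
Codeword c = [5, 0, 2, 0, 2] ∈ F_7^5.


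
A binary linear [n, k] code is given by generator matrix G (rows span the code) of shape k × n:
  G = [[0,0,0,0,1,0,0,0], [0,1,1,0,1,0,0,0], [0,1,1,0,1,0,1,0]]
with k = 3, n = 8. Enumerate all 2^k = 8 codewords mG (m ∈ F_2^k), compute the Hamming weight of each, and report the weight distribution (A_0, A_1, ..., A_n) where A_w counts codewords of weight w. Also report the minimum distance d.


Weight distribution: A_0 = 1, A_1 = 2, A_2 = 2, A_3 = 2, A_4 = 1. Minimum distance d = 1.

Enumerate all 2^3 = 8 messages m ∈ F_2^3.
For each, compute codeword c = mG in F_2^8, then tally its weight.
  m = 000 → c = 00000000, weight = 0.
  m = 100 → c = 00001000, weight = 1.
  m = 010 → c = 01101000, weight = 3.
  m = 110 → c = 01100000, weight = 2.
  m = 001 → c = 01101010, weight = 4.
  m = 101 → c = 01100010, weight = 3.
  m = 011 → c = 00000010, weight = 1.
  m = 111 → c = 00001010, weight = 2.
Tally weights:
  weight 0: 1 codewords.
  weight 1: 2 codewords.
  weight 2: 2 codewords.
  weight 3: 2 codewords.
  weight 4: 1 codewords.
Minimum distance d = smallest w > 0 with A_w > 0 = 1.
Sanity: Σ A_w = 8 = 2^3 = 8 ✓.


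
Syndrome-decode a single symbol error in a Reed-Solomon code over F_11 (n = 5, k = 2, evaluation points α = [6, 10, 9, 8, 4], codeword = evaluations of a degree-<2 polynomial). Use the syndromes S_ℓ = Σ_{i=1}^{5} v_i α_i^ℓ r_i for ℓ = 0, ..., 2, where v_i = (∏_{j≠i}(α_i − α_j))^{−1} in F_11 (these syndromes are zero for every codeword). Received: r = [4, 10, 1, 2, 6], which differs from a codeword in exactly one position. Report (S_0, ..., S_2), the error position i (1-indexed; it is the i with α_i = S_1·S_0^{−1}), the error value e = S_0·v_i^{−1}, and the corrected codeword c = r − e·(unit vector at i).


S = (8, 3, 8), error at position 2, error magnitude e = 10, c = [4, 0, 1, 2, 6].

Step 1: column multipliers v_i = (∏_{j≠i}(α_i − α_j))^{−1} mod 11.
  i = 1 (α = 6): (6−10)(6−9)(6−8)(6−4) = (−4)·(−3)·(−2)·2 = −48 ≡ 7, so v_1 = 7^{−1} = 8 (mod 11).
  i = 2 (α = 10): (10−6)(10−9)(10−8)(10−4) = 4·1·2·6 = 48 ≡ 4, so v_2 = 4^{−1} = 3 (mod 11).
  i = 3 (α = 9): (9−6)(9−10)(9−8)(9−4) = 3·(−1)·1·5 = −15 ≡ 7, so v_3 = 7^{−1} = 8 (mod 11).
  i = 4 (α = 8): (8−6)(8−10)(8−9)(8−4) = 2·(−2)·(−1)·4 = 16 ≡ 5, so v_4 = 5^{−1} = 9 (mod 11).
  i = 5 (α = 4): (4−6)(4−10)(4−9)(4−8) = (−2)·(−6)·(−5)·(−4) = 240 ≡ 9, so v_5 = 9^{−1} = 5 (mod 11).
  v = [8, 3, 8, 9, 5].
Step 2: syndromes of r = [4, 10, 1, 2, 6] (all sums mod 11).
  S_0 = Σ v_i r_i = 8·4 + 3·10 + 8·1 + 9·2 + 5·6 = 118 ≡ 8.
  S_1 = Σ v_i α_i r_i = 8·6·4 + 3·10·10 + 8·9·1 + 9·8·2 + 5·4·6 = 828 ≡ 3.
  α_i^2 mod 11 = [3, 1, 4, 9, 5].
  S_2 = Σ v_i α_i^2 r_i = 8·3·4 + 3·1·10 + 8·4·1 + 9·9·2 + 5·5·6 = 470 ≡ 8.
  S = (8, 3, 8) ≠ 0, so r is not a codeword (an error is present).
Step 3: locate the error. For a single error e at position i, S_ℓ = v_i·e·α_i^ℓ, so α_err = S_1/S_0.
  S_0^{−1} = 8^{−1} = 7 (mod 11), so α_err = 3·7 = 21 ≡ 10 = α_2. Error position i = 2.
  Consistency check: S_2/S_1 = 8·4 = 32 ≡ 10 = α_err ✓ (single-error assumption holds).
Step 4: error magnitude e = S_0/v_2 = S_0·∏_{j≠2}(α_2 − α_j) = 8·4 = 32 ≡ 10 (mod 11).
Step 5: correct position 2: c_2 = r_2 − e = 10 − 10 ≡ 0 (mod 11). Hence c = [4, 0, 1, 2, 6].
  Check: interpolating c through the α_i gives m(x) = 10 + 10·x (degree < 2) with m(α_i) = c_i for every i, so c is indeed a codeword.


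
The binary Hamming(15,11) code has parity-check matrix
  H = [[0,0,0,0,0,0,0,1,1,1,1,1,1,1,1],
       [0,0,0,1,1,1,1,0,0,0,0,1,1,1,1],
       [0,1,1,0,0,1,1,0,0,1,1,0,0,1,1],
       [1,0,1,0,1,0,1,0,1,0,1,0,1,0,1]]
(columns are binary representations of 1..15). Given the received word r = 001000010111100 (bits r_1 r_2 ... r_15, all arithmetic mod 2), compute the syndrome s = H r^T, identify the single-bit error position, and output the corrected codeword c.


s = (1, 0, 1, 1)^T, error position = 11, corrected codeword c = 001000010101100

Compute s = H r^T mod 2 one row at a time:
  s_1 = 1 + 0 + 1 + 1 + 1 + 1 + 0 + 0 = 5 ≡ 1 (mod 2).
  s_2 = 0 + 0 + 0 + 0 + 1 + 1 + 0 + 0 = 2 ≡ 0 (mod 2).
  s_3 = 0 + 1 + 0 + 0 + 1 + 1 + 0 + 0 = 3 ≡ 1 (mod 2).
  s_4 = 0 + 1 + 0 + 0 + 0 + 1 + 1 + 0 = 3 ≡ 1 (mod 2).
s = (1, 0, 1, 1)^T — this equals column 11 of H (binary 1011), so error is at position 11.
Correct: flip bit 11 of r = 001000010111100 to get c = 001000010101100.


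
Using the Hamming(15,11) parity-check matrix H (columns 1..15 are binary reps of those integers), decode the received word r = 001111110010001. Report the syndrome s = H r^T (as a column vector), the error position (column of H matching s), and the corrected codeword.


s = (1, 1, 1, 1)^T, error position = 15, corrected codeword c = 001111110010000

Compute s = H r^T mod 2 one row at a time:
  s_1 = 1 + 0 + 0 + 1 + 0 + 0 + 0 + 1 = 3 ≡ 1 (mod 2).
  s_2 = 1 + 1 + 1 + 1 + 0 + 0 + 0 + 1 = 5 ≡ 1 (mod 2).
  s_3 = 0 + 1 + 1 + 1 + 0 + 1 + 0 + 1 = 5 ≡ 1 (mod 2).
  s_4 = 0 + 1 + 1 + 1 + 0 + 1 + 0 + 1 = 5 ≡ 1 (mod 2).
s = (1, 1, 1, 1)^T — this equals column 15 of H (binary 1111), so error is at position 15.
Correct: flip bit 15 of r = 001111110010001 to get c = 001111110010000.


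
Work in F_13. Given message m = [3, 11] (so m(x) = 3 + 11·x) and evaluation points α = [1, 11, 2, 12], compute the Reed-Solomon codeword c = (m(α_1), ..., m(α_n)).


c = [1, 7, 12, 5]

Message polynomial: m(x) = 3 + 11·x (mod 13).
For each evaluation point α_i, compute m(α_i) mod 13:
  α_1 = 1: Horner steps 11 → 1, so m(1) = 1.
  α_2 = 11: Horner steps 11 → 7, so m(11) = 7.
  α_3 = 2: Horner steps 11 → 12, so m(2) = 12.
  α_4 = 12: Horner steps 11 → 5, so m(12) = 5.
Codeword c = [1, 7, 12, 5] ∈ F_13^4.


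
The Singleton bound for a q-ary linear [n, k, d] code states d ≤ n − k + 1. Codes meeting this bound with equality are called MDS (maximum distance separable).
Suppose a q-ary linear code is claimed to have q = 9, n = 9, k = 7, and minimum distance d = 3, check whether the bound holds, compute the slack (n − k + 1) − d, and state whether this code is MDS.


Singleton RHS = n − k + 1 = 3, slack = 0, bound satisfied, MDS.

Singleton bound: d ≤ n − k + 1.
Here n = 9, k = 7, so n − k + 1 = 3.
Given d = 3, check d ≤ 3: YES.
Slack = (n − k + 1) − d = 0.
The code is MDS (slack = 0).
Description: the claimed parameters are [9, 7, 3]_9; such a code would be MDS (meets Singleton bound).


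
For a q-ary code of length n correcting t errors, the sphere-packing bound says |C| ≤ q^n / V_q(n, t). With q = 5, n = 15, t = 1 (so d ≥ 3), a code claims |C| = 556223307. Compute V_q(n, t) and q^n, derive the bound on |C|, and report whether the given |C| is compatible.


V_q(n, t) = 61, q^n = 30517578125, Hamming bound = 500288165, |C| = 556223307 > bound (violated).

Step 1: Compute V_q(n, t) = Σ_{j=0}^1 C(n, j) (q−1)^j.
  j = 0: C(15,0)·(4)^0 = 1·1 = 1.
  j = 1: C(15,1)·(4)^1 = 15·4 = 60.
  V_q(n, t) = 1 + 60 = 61.
Step 2: q^n = 5^15 = 30517578125.
Step 3: Hamming bound ⌊q^n / V_q(n,t)⌋ = ⌊30517578125/61⌋ = 500288165.
Step 4: Compare |C| = 556223307 to 500288165: violated.
The claimed |C| lies above the Hamming bound, so no 5-ary code of length 15 with d ≥ 3 can have 556223307 codewords.


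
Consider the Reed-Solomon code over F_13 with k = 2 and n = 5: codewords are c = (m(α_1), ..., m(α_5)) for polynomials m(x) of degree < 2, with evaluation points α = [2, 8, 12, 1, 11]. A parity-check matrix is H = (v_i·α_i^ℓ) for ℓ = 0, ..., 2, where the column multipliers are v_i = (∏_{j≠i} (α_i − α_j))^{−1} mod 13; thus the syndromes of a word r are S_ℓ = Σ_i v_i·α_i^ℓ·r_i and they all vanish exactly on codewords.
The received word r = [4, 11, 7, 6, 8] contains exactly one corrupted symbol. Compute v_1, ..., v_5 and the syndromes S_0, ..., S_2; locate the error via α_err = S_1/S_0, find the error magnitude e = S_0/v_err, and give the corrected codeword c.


S = (9, 9, 9), error at position 4, error magnitude e = 1, c = [4, 11, 7, 5, 8].

Step 1: column multipliers v_i = (∏_{j≠i}(α_i − α_j))^{−1} mod 13.
  i = 1 (α = 2): (2−8)(2−12)(2−1)(2−11) = (−6)·(−10)·1·(−9) = −540 ≡ 6, so v_1 = 6^{−1} = 11 (mod 13).
  i = 2 (α = 8): (8−2)(8−12)(8−1)(8−11) = 6·(−4)·7·(−3) = 504 ≡ 10, so v_2 = 10^{−1} = 4 (mod 13).
  i = 3 (α = 12): (12−2)(12−8)(12−1)(12−11) = 10·4·11·1 = 440 ≡ 11, so v_3 = 11^{−1} = 6 (mod 13).
  i = 4 (α = 1): (1−2)(1−8)(1−12)(1−11) = (−1)·(−7)·(−11)·(−10) = 770 ≡ 3, so v_4 = 3^{−1} = 9 (mod 13).
  i = 5 (α = 11): (11−2)(11−8)(11−12)(11−1) = 9·3·(−1)·10 = −270 ≡ 3, so v_5 = 3^{−1} = 9 (mod 13).
  v = [11, 4, 6, 9, 9].
Step 2: syndromes of r = [4, 11, 7, 6, 8] (all sums mod 13).
  S_0 = Σ v_i r_i = 11·4 + 4·11 + 6·7 + 9·6 + 9·8 = 256 ≡ 9.
  S_1 = Σ v_i α_i r_i = 11·2·4 + 4·8·11 + 6·12·7 + 9·1·6 + 9·11·8 = 1790 ≡ 9.
  α_i^2 mod 13 = [4, 12, 1, 1, 4].
  S_2 = Σ v_i α_i^2 r_i = 11·4·4 + 4·12·11 + 6·1·7 + 9·1·6 + 9·4·8 = 1088 ≡ 9.
  S = (9, 9, 9) ≠ 0, so r is not a codeword (an error is present).
Step 3: locate the error. For a single error e at position i, S_ℓ = v_i·e·α_i^ℓ, so α_err = S_1/S_0.
  S_0^{−1} = 9^{−1} = 3 (mod 13), so α_err = 9·3 = 27 ≡ 1 = α_4. Error position i = 4.
  Consistency check: S_2/S_1 = 9·3 = 27 ≡ 1 = α_err ✓ (single-error assumption holds).
Step 4: error magnitude e = S_0/v_4 = S_0·∏_{j≠4}(α_4 − α_j) = 9·3 = 27 ≡ 1 (mod 13).
Step 5: correct position 4: c_4 = r_4 − e = 6 − 1 ≡ 5 (mod 13). Hence c = [4, 11, 7, 5, 8].
  Check: interpolating c through the α_i gives m(x) = 6 + 12·x (degree < 2) with m(α_i) = c_i for every i, so c is indeed a codeword.


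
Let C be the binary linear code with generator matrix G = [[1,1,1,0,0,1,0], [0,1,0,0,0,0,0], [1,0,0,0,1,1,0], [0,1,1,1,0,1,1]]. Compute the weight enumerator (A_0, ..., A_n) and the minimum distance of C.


Weight distribution: A_0 = 1, A_1 = 1, A_2 = 1, A_3 = 4, A_4 = 5, A_5 = 3, A_6 = 1. Minimum distance d = 1.

Enumerate all 2^4 = 16 messages m ∈ F_2^4.
For each, compute codeword c = mG in F_2^7, then tally its weight.
  m = 0000 → c = 0000000, weight = 0.
  m = 1000 → c = 1110010, weight = 4.
  m = 0100 → c = 0100000, weight = 1.
  m = 1100 → c = 1010010, weight = 3.
  m = 0010 → c = 1000110, weight = 3.
  m = 1010 → c = 0110100, weight = 3.
  m = 0110 → c = 1100110, weight = 4.
  m = 1110 → c = 0010100, weight = 2.
  m = 0001 → c = 0111011, weight = 5.
  m = 1001 → c = 1001001, weight = 3.
  m = 0101 → c = 0011011, weight = 4.
  m = 1101 → c = 1101001, weight = 4.
  m = 0011 → c = 1111101, weight = 6.
  m = 1011 → c = 0001111, weight = 4.
  m = 0111 → c = 1011101, weight = 5.
  m = 1111 → c = 0101111, weight = 5.
Tally weights:
  weight 0: 1 codewords.
  weight 1: 1 codewords.
  weight 2: 1 codewords.
  weight 3: 4 codewords.
  weight 4: 5 codewords.
  weight 5: 3 codewords.
  weight 6: 1 codewords.
Minimum distance d = smallest w > 0 with A_w > 0 = 1.
Sanity: Σ A_w = 16 = 2^4 = 16 ✓.


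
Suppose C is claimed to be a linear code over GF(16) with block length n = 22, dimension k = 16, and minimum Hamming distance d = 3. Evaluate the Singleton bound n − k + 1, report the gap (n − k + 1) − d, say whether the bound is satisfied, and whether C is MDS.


Singleton RHS = n − k + 1 = 7, slack = 4, bound satisfied, not MDS.

Singleton bound: d ≤ n − k + 1.
Here n = 22, k = 16, so n − k + 1 = 7.
Given d = 3, check d ≤ 7: YES.
Slack = (n − k + 1) − d = 4.
The code is NOT MDS (slack = 4 > 0).
Description: the claimed parameters are [22, 16, 3]_16; such a code would be non-MDS.


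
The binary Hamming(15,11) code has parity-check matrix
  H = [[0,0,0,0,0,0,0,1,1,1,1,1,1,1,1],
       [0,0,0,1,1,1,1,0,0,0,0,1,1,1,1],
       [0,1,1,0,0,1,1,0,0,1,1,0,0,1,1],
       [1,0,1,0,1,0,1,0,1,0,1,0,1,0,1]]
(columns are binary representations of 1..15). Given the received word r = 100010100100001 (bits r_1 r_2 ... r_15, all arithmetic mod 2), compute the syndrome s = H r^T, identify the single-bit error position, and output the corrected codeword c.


s = (0, 1, 1, 0)^T, error position = 6, corrected codeword c = 100011100100001

Compute s = H r^T mod 2 one row at a time:
  s_1 = 0 + 0 + 1 + 0 + 0 + 0 + 0 + 1 = 2 ≡ 0 (mod 2).
  s_2 = 0 + 1 + 0 + 1 + 0 + 0 + 0 + 1 = 3 ≡ 1 (mod 2).
  s_3 = 0 + 0 + 0 + 1 + 1 + 0 + 0 + 1 = 3 ≡ 1 (mod 2).
  s_4 = 1 + 0 + 1 + 1 + 0 + 0 + 0 + 1 = 4 ≡ 0 (mod 2).
s = (0, 1, 1, 0)^T — this equals column 6 of H (binary 0110), so error is at position 6.
Correct: flip bit 6 of r = 100010100100001 to get c = 100011100100001.


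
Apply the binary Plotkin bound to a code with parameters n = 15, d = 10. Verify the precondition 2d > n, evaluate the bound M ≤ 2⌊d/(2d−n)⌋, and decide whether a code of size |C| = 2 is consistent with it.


Plotkin bound M ≤ 4; given |C| = 2 ≤ bound (satisfied).

Check applicability: 2d = 20, n = 15.
2d − n = 5 > 0, so Plotkin applies.
Compute d/(2d−n) = 10/5 ≈ 2.0000.
⌊d/(2d−n)⌋ = 2.
Plotkin bound: M ≤ 2·2 = 4.
Given |C| = 2, check: satisfied.
This |C| is below the Plotkin bound.


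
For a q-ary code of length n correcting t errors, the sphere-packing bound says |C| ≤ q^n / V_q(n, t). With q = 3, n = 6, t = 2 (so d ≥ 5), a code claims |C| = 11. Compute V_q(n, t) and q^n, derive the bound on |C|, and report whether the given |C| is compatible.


V_q(n, t) = 73, q^n = 729, Hamming bound = 9, |C| = 11 > bound (violated).

Step 1: Compute V_q(n, t) = Σ_{j=0}^2 C(n, j) (q−1)^j.
  j = 0: C(6,0)·(2)^0 = 1·1 = 1.
  j = 1: C(6,1)·(2)^1 = 6·2 = 12.
  j = 2: C(6,2)·(2)^2 = 15·4 = 60.
  V_q(n, t) = 1 + 12 + 60 = 73.
Step 2: q^n = 3^6 = 729.
Step 3: Hamming bound ⌊q^n / V_q(n,t)⌋ = ⌊729/73⌋ = 9.
Step 4: Compare |C| = 11 to 9: violated.
The claimed |C| lies above the Hamming bound, so no 3-ary code of length 6 with d ≥ 5 can have 11 codewords.


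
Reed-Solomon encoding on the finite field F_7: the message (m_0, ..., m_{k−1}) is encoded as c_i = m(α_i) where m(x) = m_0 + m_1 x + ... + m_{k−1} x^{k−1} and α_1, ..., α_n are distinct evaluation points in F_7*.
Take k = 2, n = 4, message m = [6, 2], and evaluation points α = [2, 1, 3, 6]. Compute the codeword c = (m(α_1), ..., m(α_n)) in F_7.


c = [3, 1, 5, 4]

Message polynomial: m(x) = 6 + 2·x (mod 7).
For each evaluation point α_i, compute m(α_i) mod 7:
  α_1 = 2: Horner steps 2 → 3, so m(2) = 3.
  α_2 = 1: Horner steps 2 → 1, so m(1) = 1.
  α_3 = 3: Horner steps 2 → 5, so m(3) = 5.
  α_4 = 6: Horner steps 2 → 4, so m(6) = 4.
Codeword c = [3, 1, 5, 4] ∈ F_7^4.


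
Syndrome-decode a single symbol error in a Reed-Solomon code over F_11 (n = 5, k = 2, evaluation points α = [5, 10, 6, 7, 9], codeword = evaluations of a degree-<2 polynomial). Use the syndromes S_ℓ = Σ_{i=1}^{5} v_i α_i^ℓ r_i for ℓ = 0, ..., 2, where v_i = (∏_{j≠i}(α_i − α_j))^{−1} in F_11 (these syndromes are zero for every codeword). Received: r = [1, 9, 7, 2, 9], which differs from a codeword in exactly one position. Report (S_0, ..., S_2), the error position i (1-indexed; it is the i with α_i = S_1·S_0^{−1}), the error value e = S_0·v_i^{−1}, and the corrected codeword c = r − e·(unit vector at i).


S = (8, 6, 10), error at position 5, error magnitude e = 6, c = [1, 9, 7, 2, 3].

Step 1: column multipliers v_i = (∏_{j≠i}(α_i − α_j))^{−1} mod 11.
  i = 1 (α = 5): (5−10)(5−6)(5−7)(5−9) = (−5)·(−1)·(−2)·(−4) = 40 ≡ 7, so v_1 = 7^{−1} = 8 (mod 11).
  i = 2 (α = 10): (10−5)(10−6)(10−7)(10−9) = 5·4·3·1 = 60 ≡ 5, so v_2 = 5^{−1} = 9 (mod 11).
  i = 3 (α = 6): (6−5)(6−10)(6−7)(6−9) = 1·(−4)·(−1)·(−3) = −12 ≡ 10, so v_3 = 10^{−1} = 10 (mod 11).
  i = 4 (α = 7): (7−5)(7−10)(7−6)(7−9) = 2·(−3)·1·(−2) = 12 ≡ 1, so v_4 = 1^{−1} = 1 (mod 11).
  i = 5 (α = 9): (9−5)(9−10)(9−6)(9−7) = 4·(−1)·3·2 = −24 ≡ 9, so v_5 = 9^{−1} = 5 (mod 11).
  v = [8, 9, 10, 1, 5].
Step 2: syndromes of r = [1, 9, 7, 2, 9] (all sums mod 11).
  S_0 = Σ v_i r_i = 8·1 + 9·9 + 10·7 + 1·2 + 5·9 = 206 ≡ 8.
  S_1 = Σ v_i α_i r_i = 8·5·1 + 9·10·9 + 10·6·7 + 1·7·2 + 5·9·9 = 1689 ≡ 6.
  α_i^2 mod 11 = [3, 1, 3, 5, 4].
  S_2 = Σ v_i α_i^2 r_i = 8·3·1 + 9·1·9 + 10·3·7 + 1·5·2 + 5·4·9 = 505 ≡ 10.
  S = (8, 6, 10) ≠ 0, so r is not a codeword (an error is present).
Step 3: locate the error. For a single error e at position i, S_ℓ = v_i·e·α_i^ℓ, so α_err = S_1/S_0.
  S_0^{−1} = 8^{−1} = 7 (mod 11), so α_err = 6·7 = 42 ≡ 9 = α_5. Error position i = 5.
  Consistency check: S_2/S_1 = 10·2 = 20 ≡ 9 = α_err ✓ (single-error assumption holds).
Step 4: error magnitude e = S_0/v_5 = S_0·∏_{j≠5}(α_5 − α_j) = 8·9 = 72 ≡ 6 (mod 11).
Step 5: correct position 5: c_5 = r_5 − e = 9 − 6 ≡ 3 (mod 11). Hence c = [1, 9, 7, 2, 3].
  Check: interpolating c through the α_i gives m(x) = 4 + 6·x (degree < 2) with m(α_i) = c_i for every i, so c is indeed a codeword.


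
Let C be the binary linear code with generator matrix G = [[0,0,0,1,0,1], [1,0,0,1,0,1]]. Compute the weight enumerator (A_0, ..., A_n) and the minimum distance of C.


Weight distribution: A_0 = 1, A_1 = 1, A_2 = 1, A_3 = 1. Minimum distance d = 1.

Enumerate all 2^2 = 4 messages m ∈ F_2^2.
For each, compute codeword c = mG in F_2^6, then tally its weight.
  m = 00 → c = 000000, weight = 0.
  m = 10 → c = 000101, weight = 2.
  m = 01 → c = 100101, weight = 3.
  m = 11 → c = 100000, weight = 1.
Tally weights:
  weight 0: 1 codewords.
  weight 1: 1 codewords.
  weight 2: 1 codewords.
  weight 3: 1 codewords.
Minimum distance d = smallest w > 0 with A_w > 0 = 1.
Sanity: Σ A_w = 4 = 2^2 = 4 ✓.


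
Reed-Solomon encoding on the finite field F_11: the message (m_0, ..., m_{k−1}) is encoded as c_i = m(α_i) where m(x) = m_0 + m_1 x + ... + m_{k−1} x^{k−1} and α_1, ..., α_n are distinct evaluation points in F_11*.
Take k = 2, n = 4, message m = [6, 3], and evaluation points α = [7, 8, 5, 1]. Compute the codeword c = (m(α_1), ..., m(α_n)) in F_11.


c = [5, 8, 10, 9]

Message polynomial: m(x) = 6 + 3·x (mod 11).
For each evaluation point α_i, compute m(α_i) mod 11:
  α_1 = 7: Horner steps 3 → 5, so m(7) = 5.
  α_2 = 8: Horner steps 3 → 8, so m(8) = 8.
  α_3 = 5: Horner steps 3 → 10, so m(5) = 10.
  α_4 = 1: Horner steps 3 → 9, so m(1) = 9.
Codeword c = [5, 8, 10, 9] ∈ F_11^4.


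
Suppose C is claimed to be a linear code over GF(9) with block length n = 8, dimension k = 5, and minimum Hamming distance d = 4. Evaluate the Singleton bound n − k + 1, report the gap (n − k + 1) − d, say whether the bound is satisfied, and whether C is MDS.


Singleton RHS = n − k + 1 = 4, slack = 0, bound satisfied, MDS.

Singleton bound: d ≤ n − k + 1.
Here n = 8, k = 5, so n − k + 1 = 4.
Given d = 4, check d ≤ 4: YES.
Slack = (n − k + 1) − d = 0.
The code is MDS (slack = 0).
Description: the claimed parameters are [8, 5, 4]_9; such a code would be MDS (meets Singleton bound).


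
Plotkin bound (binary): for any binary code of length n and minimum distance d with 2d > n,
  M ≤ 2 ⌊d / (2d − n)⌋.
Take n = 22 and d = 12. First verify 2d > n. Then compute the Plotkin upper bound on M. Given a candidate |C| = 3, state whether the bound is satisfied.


Plotkin bound M ≤ 12; given |C| = 3 ≤ bound (satisfied).

Check applicability: 2d = 24, n = 22.
2d − n = 2 > 0, so Plotkin applies.
Compute d/(2d−n) = 12/2 ≈ 6.0000.
⌊d/(2d−n)⌋ = 6.
Plotkin bound: M ≤ 2·6 = 12.
Given |C| = 3, check: satisfied.
This |C| is below the Plotkin bound.


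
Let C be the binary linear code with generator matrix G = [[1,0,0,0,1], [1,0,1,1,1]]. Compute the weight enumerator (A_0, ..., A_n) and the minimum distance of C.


Weight distribution: A_0 = 1, A_2 = 2, A_4 = 1. Minimum distance d = 2.

Enumerate all 2^2 = 4 messages m ∈ F_2^2.
For each, compute codeword c = mG in F_2^5, then tally its weight.
  m = 00 → c = 00000, weight = 0.
  m = 10 → c = 10001, weight = 2.
  m = 01 → c = 10111, weight = 4.
  m = 11 → c = 00110, weight = 2.
Tally weights:
  weight 0: 1 codewords.
  weight 2: 2 codewords.
  weight 4: 1 codewords.
Minimum distance d = smallest w > 0 with A_w > 0 = 2.
Sanity: Σ A_w = 4 = 2^2 = 4 ✓.


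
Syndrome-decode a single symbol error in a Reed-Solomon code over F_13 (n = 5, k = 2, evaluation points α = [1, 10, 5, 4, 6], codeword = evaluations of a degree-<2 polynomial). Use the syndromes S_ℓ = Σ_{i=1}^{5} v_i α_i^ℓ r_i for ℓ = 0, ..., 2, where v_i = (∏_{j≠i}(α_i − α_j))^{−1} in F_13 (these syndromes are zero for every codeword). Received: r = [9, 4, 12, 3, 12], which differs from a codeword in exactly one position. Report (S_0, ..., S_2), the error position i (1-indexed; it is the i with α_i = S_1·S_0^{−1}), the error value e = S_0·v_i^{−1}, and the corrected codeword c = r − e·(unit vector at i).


S = (9, 6, 4), error at position 3, error magnitude e = 11, c = [9, 4, 1, 3, 12].

Step 1: column multipliers v_i = (∏_{j≠i}(α_i − α_j))^{−1} mod 13.
  i = 1 (α = 1): (1−10)(1−5)(1−4)(1−6) = (−9)·(−4)·(−3)·(−5) = 540 ≡ 7, so v_1 = 7^{−1} = 2 (mod 13).
  i = 2 (α = 10): (10−1)(10−5)(10−4)(10−6) = 9·5·6·4 = 1080 ≡ 1, so v_2 = 1^{−1} = 1 (mod 13).
  i = 3 (α = 5): (5−1)(5−10)(5−4)(5−6) = 4·(−5)·1·(−1) = 20 ≡ 7, so v_3 = 7^{−1} = 2 (mod 13).
  i = 4 (α = 4): (4−1)(4−10)(4−5)(4−6) = 3·(−6)·(−1)·(−2) = −36 ≡ 3, so v_4 = 3^{−1} = 9 (mod 13).
  i = 5 (α = 6): (6−1)(6−10)(6−5)(6−4) = 5·(−4)·1·2 = −40 ≡ 12, so v_5 = 12^{−1} = 12 (mod 13).
  v = [2, 1, 2, 9, 12].
Step 2: syndromes of r = [9, 4, 12, 3, 12] (all sums mod 13).
  S_0 = Σ v_i r_i = 2·9 + 1·4 + 2·12 + 9·3 + 12·12 = 217 ≡ 9.
  S_1 = Σ v_i α_i r_i = 2·1·9 + 1·10·4 + 2·5·12 + 9·4·3 + 12·6·12 = 1150 ≡ 6.
  α_i^2 mod 13 = [1, 9, 12, 3, 10].
  S_2 = Σ v_i α_i^2 r_i = 2·1·9 + 1·9·4 + 2·12·12 + 9·3·3 + 12·10·12 = 1863 ≡ 4.
  S = (9, 6, 4) ≠ 0, so r is not a codeword (an error is present).
Step 3: locate the error. For a single error e at position i, S_ℓ = v_i·e·α_i^ℓ, so α_err = S_1/S_0.
  S_0^{−1} = 9^{−1} = 3 (mod 13), so α_err = 6·3 = 18 ≡ 5 = α_3. Error position i = 3.
  Consistency check: S_2/S_1 = 4·11 = 44 ≡ 5 = α_err ✓ (single-error assumption holds).
Step 4: error magnitude e = S_0/v_3 = S_0·∏_{j≠3}(α_3 − α_j) = 9·7 = 63 ≡ 11 (mod 13).
Step 5: correct position 3: c_3 = r_3 − e = 12 − 11 ≡ 1 (mod 13). Hence c = [9, 4, 1, 3, 12].
  Check: interpolating c through the α_i gives m(x) = 11 + 11·x (degree < 2) with m(α_i) = c_i for every i, so c is indeed a codeword.


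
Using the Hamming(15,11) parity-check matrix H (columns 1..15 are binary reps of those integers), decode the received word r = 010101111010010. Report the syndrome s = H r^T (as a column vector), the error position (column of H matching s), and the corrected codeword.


s = (0, 0, 1, 1)^T, error position = 3, corrected codeword c = 011101111010010

Compute s = H r^T mod 2 one row at a time:
  s_1 = 1 + 1 + 0 + 1 + 0 + 0 + 1 + 0 = 4 ≡ 0 (mod 2).
  s_2 = 1 + 0 + 1 + 1 + 0 + 0 + 1 + 0 = 4 ≡ 0 (mod 2).
  s_3 = 1 + 0 + 1 + 1 + 0 + 1 + 1 + 0 = 5 ≡ 1 (mod 2).
  s_4 = 0 + 0 + 0 + 1 + 1 + 1 + 0 + 0 = 3 ≡ 1 (mod 2).
s = (0, 0, 1, 1)^T — this equals column 3 of H (binary 0011), so error is at position 3.
Correct: flip bit 3 of r = 010101111010010 to get c = 011101111010010.


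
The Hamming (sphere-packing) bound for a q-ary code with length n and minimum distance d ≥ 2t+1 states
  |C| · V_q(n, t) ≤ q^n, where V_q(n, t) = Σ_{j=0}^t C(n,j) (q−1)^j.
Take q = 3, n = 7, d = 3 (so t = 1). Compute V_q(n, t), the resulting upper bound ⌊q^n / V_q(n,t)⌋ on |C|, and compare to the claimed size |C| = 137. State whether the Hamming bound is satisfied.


V_q(n, t) = 15, q^n = 2187, Hamming bound = 145, |C| = 137 ≤ bound (satisfied).

Step 1: Compute V_q(n, t) = Σ_{j=0}^1 C(n, j) (q−1)^j.
  j = 0: C(7,0)·(2)^0 = 1·1 = 1.
  j = 1: C(7,1)·(2)^1 = 7·2 = 14.
  V_q(n, t) = 1 + 14 = 15.
Step 2: q^n = 3^7 = 2187.
Step 3: Hamming bound ⌊q^n / V_q(n,t)⌋ = ⌊2187/15⌋ = 145.
Step 4: Compare |C| = 137 to 145: satisfied.
The claimed |C| lies below the Hamming bound.


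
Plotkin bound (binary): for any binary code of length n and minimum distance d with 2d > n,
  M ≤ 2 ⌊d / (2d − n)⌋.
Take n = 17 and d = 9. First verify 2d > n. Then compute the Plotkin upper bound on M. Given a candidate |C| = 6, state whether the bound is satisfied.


Plotkin bound M ≤ 18; given |C| = 6 ≤ bound (satisfied).

Check applicability: 2d = 18, n = 17.
2d − n = 1 > 0, so Plotkin applies.
Compute d/(2d−n) = 9/1 ≈ 9.0000.
⌊d/(2d−n)⌋ = 9.
Plotkin bound: M ≤ 2·9 = 18.
Given |C| = 6, check: satisfied.
This |C| is below the Plotkin bound.


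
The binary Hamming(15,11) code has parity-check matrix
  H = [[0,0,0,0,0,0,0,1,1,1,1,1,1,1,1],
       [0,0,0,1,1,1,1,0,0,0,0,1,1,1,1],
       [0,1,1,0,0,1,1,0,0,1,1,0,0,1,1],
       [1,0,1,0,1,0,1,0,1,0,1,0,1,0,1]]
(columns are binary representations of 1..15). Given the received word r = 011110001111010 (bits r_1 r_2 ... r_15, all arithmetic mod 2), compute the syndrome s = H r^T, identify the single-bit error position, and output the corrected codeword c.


s = (1, 0, 1, 0)^T, error position = 10, corrected codeword c = 011110001011010

Compute s = H r^T mod 2 one row at a time:
  s_1 = 0 + 1 + 1 + 1 + 1 + 0 + 1 + 0 = 5 ≡ 1 (mod 2).
  s_2 = 1 + 1 + 0 + 0 + 1 + 0 + 1 + 0 = 4 ≡ 0 (mod 2).
  s_3 = 1 + 1 + 0 + 0 + 1 + 1 + 1 + 0 = 5 ≡ 1 (mod 2).
  s_4 = 0 + 1 + 1 + 0 + 1 + 1 + 0 + 0 = 4 ≡ 0 (mod 2).
s = (1, 0, 1, 0)^T — this equals column 10 of H (binary 1010), so error is at position 10.
Correct: flip bit 10 of r = 011110001111010 to get c = 011110001011010.


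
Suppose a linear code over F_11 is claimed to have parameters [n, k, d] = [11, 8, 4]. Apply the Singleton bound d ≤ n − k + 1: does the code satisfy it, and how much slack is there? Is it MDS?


Singleton RHS = n − k + 1 = 4, slack = 0, bound satisfied, MDS.

Singleton bound: d ≤ n − k + 1.
Here n = 11, k = 8, so n − k + 1 = 4.
Given d = 4, check d ≤ 4: YES.
Slack = (n − k + 1) − d = 0.
The code is MDS (slack = 0).
Description: the claimed parameters are [11, 8, 4]_11; such a code would be MDS (meets Singleton bound).


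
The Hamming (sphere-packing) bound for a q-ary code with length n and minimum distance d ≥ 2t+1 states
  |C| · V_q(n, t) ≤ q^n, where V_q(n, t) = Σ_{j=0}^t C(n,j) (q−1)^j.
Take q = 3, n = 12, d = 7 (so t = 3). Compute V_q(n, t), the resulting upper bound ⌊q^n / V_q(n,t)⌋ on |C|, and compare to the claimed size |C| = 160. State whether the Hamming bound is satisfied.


V_q(n, t) = 2049, q^n = 531441, Hamming bound = 259, |C| = 160 ≤ bound (satisfied).

Step 1: Compute V_q(n, t) = Σ_{j=0}^3 C(n, j) (q−1)^j.
  j = 0: C(12,0)·(2)^0 = 1·1 = 1.
  j = 1: C(12,1)·(2)^1 = 12·2 = 24.
  j = 2: C(12,2)·(2)^2 = 66·4 = 264.
  j = 3: C(12,3)·(2)^3 = 220·8 = 1760.
  V_q(n, t) = 1 + 24 + 264 + 1760 = 2049.
Step 2: q^n = 3^12 = 531441.
Step 3: Hamming bound ⌊q^n / V_q(n,t)⌋ = ⌊531441/2049⌋ = 259.
Step 4: Compare |C| = 160 to 259: satisfied.
The claimed |C| lies below the Hamming bound.


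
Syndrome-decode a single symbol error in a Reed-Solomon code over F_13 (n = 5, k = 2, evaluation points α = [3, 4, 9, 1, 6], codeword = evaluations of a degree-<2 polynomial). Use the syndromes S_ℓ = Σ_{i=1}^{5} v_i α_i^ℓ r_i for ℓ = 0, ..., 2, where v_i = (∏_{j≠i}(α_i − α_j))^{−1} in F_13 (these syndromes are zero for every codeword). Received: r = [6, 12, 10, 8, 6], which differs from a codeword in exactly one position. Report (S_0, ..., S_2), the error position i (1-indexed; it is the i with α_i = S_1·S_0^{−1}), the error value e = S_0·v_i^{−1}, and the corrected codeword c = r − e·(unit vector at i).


S = (10, 4, 12), error at position 1, error magnitude e = 4, c = [2, 12, 10, 8, 6].

Step 1: column multipliers v_i = (∏_{j≠i}(α_i − α_j))^{−1} mod 13.
  i = 1 (α = 3): (3−4)(3−9)(3−1)(3−6) = (−1)·(−6)·2·(−3) = −36 ≡ 3, so v_1 = 3^{−1} = 9 (mod 13).
  i = 2 (α = 4): (4−3)(4−9)(4−1)(4−6) = 1·(−5)·3·(−2) = 30 ≡ 4, so v_2 = 4^{−1} = 10 (mod 13).
  i = 3 (α = 9): (9−3)(9−4)(9−1)(9−6) = 6·5·8·3 = 720 ≡ 5, so v_3 = 5^{−1} = 8 (mod 13).
  i = 4 (α = 1): (1−3)(1−4)(1−9)(1−6) = (−2)·(−3)·(−8)·(−5) = 240 ≡ 6, so v_4 = 6^{−1} = 11 (mod 13).
  i = 5 (α = 6): (6−3)(6−4)(6−9)(6−1) = 3·2·(−3)·5 = −90 ≡ 1, so v_5 = 1^{−1} = 1 (mod 13).
  v = [9, 10, 8, 11, 1].
Step 2: syndromes of r = [6, 12, 10, 8, 6] (all sums mod 13).
  S_0 = Σ v_i r_i = 9·6 + 10·12 + 8·10 + 11·8 + 1·6 = 348 ≡ 10.
  S_1 = Σ v_i α_i r_i = 9·3·6 + 10·4·12 + 8·9·10 + 11·1·8 + 1·6·6 = 1486 ≡ 4.
  α_i^2 mod 13 = [9, 3, 3, 1, 10].
  S_2 = Σ v_i α_i^2 r_i = 9·9·6 + 10·3·12 + 8·3·10 + 11·1·8 + 1·10·6 = 1234 ≡ 12.
  S = (10, 4, 12) ≠ 0, so r is not a codeword (an error is present).
Step 3: locate the error. For a single error e at position i, S_ℓ = v_i·e·α_i^ℓ, so α_err = S_1/S_0.
  S_0^{−1} = 10^{−1} = 4 (mod 13), so α_err = 4·4 = 16 ≡ 3 = α_1. Error position i = 1.
  Consistency check: S_2/S_1 = 12·10 = 120 ≡ 3 = α_err ✓ (single-error assumption holds).
Step 4: error magnitude e = S_0/v_1 = S_0·∏_{j≠1}(α_1 − α_j) = 10·3 = 30 ≡ 4 (mod 13).
Step 5: correct position 1: c_1 = r_1 − e = 6 − 4 ≡ 2 (mod 13). Hence c = [2, 12, 10, 8, 6].
  Check: interpolating c through the α_i gives m(x) = 11 + 10·x (degree < 2) with m(α_i) = c_i for every i, so c is indeed a codeword.
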